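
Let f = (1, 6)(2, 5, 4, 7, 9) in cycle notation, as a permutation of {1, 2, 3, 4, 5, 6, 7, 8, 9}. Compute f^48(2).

7

2 lies in the 5-cycle (2, 5, 4, 7, 9).
Since the cycle has length 5, f^48 acts on it the same as f^3 (48 mod 5 = 3).
Stepping 3 places around the cycle: 2 → 5 → 4 → 7.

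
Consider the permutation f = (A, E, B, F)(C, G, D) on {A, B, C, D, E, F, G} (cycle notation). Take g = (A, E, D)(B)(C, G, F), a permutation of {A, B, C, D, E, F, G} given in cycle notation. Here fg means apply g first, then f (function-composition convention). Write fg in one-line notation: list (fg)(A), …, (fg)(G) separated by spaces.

Chase each element through g then f: A → E → B; B → B → F; C → G → D; D → A → E; E → D → C; F → C → G; G → F → A.
So fg in one-line form is B F D E C G A.

B F D E C G A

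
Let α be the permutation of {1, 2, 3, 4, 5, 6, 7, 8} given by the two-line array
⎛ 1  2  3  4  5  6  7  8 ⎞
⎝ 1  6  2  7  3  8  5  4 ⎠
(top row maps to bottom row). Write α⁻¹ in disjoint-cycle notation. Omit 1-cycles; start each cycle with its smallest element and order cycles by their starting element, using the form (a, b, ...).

(2, 3, 5, 7, 4, 8, 6)

The cycle decomposition of α is (2, 6, 8, 4, 7, 5, 3).
Reversing each cycle (and rotating so the smallest element leads) gives α⁻¹ = (2, 3, 5, 7, 4, 8, 6).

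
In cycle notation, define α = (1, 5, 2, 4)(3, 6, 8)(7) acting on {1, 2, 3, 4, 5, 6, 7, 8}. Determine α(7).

The 1-cycle (7) fixes 7, so α(7) = 7.

7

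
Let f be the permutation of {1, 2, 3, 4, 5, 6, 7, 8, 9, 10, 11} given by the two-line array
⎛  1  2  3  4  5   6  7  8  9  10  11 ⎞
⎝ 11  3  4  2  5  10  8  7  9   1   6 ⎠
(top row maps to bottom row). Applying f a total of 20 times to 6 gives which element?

Tracing 6 → 10 → … returns to 6 after 4 steps, so 6 lies in a 4-cycle (1 11 6 10).
Powers repeat with period 4 on this cycle, and 20 mod 4 = 0, so f^20(6) = f^0(6).
So f^20(6) = 6.

6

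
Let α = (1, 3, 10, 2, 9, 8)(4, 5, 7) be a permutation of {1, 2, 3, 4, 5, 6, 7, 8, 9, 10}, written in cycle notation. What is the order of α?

6

The disjoint cycles have lengths 6, 3, 1.
The order is lcm(6, 3) = 6.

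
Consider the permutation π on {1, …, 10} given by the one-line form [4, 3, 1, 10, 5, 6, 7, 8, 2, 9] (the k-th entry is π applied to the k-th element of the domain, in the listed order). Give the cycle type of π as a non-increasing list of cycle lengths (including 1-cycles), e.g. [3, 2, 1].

The disjoint cycles are (1 4 10 9 2 3)(5)(6)(7)(8), with lengths 6, 1, 1, 1, 1 in non-increasing order.

[6, 1, 1, 1, 1]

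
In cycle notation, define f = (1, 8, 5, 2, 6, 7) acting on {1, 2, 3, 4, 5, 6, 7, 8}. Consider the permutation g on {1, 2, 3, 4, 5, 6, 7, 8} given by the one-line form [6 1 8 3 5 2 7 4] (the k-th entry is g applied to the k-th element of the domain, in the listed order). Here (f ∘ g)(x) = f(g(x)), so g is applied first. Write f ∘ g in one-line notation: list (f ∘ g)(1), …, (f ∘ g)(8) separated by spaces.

(f ∘ g)(x) = f(g(x)). Computing each image: f(g(1)) = f(6) = 7, f(g(2)) = f(1) = 8, f(g(3)) = f(8) = 5, f(g(4)) = f(3) = 3, f(g(5)) = f(5) = 2, f(g(6)) = f(2) = 6, f(g(7)) = f(7) = 1, f(g(8)) = f(4) = 4.
Hence f ∘ g = [7 8 5 3 2 6 1 4].

7 8 5 3 2 6 1 4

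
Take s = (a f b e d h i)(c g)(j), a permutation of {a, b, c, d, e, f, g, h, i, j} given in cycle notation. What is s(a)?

Within (a f b e d h i), a ↦ f.

f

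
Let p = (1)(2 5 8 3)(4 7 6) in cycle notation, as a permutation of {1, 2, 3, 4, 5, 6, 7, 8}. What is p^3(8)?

5

8 lies in the 4-cycle (2 5 8 3).
Advancing 3 steps from 8: 8 → 3 → 2 → 5.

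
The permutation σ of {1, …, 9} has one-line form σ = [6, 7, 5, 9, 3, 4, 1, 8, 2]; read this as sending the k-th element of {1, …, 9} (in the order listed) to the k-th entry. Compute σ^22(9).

Tracing 9 → 2 → … returns to 9 after 6 steps, so 9 lies in a 6-cycle (1 6 4 9 2 7).
Since the cycle has length 6, σ^22 acts on it the same as σ^4 (22 mod 6 = 4).
Stepping 4 places around the cycle: 9 → 2 → 7 → 1 → 6.

6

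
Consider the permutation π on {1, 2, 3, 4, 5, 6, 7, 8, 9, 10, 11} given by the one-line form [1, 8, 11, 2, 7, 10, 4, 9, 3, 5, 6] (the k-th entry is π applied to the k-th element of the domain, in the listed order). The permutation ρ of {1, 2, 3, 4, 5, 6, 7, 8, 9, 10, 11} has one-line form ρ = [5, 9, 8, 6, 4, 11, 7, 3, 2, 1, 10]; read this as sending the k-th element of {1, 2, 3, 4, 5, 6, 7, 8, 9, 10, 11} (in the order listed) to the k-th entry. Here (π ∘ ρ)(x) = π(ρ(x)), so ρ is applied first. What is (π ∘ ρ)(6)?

6

ρ(6) = 11, then π(11) = 6; composing gives (π ∘ ρ)(6) = 6.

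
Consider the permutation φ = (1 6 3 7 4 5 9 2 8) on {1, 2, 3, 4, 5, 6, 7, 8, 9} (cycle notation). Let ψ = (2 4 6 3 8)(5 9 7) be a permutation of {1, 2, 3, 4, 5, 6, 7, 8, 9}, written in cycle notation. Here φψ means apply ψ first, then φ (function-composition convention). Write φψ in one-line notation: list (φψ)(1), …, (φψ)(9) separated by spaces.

6 5 1 3 2 7 9 8 4

Chase each element through ψ then φ: 1 → 1 → 6; 2 → 4 → 5; 3 → 8 → 1; 4 → 6 → 3; 5 → 9 → 2; 6 → 3 → 7; 7 → 5 → 9; 8 → 2 → 8; 9 → 7 → 4.
So φψ in one-line form is 6 5 1 3 2 7 9 8 4.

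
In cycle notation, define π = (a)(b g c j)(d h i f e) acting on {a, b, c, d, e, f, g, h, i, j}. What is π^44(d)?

d lies in the 5-cycle (d h i f e).
On a 5-cycle, π^5 is the identity, so π^44 = π^4 there (44 ≡ 4 mod 5).
Stepping 4 places around the cycle: d → h → i → f → e.

e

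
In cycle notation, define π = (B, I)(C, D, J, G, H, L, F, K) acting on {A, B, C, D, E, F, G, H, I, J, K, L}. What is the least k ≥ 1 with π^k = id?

8

The disjoint cycles have lengths 8, 2, 1, 1.
The order of π is the least common multiple of its cycle lengths: lcm(8, 2) = 8.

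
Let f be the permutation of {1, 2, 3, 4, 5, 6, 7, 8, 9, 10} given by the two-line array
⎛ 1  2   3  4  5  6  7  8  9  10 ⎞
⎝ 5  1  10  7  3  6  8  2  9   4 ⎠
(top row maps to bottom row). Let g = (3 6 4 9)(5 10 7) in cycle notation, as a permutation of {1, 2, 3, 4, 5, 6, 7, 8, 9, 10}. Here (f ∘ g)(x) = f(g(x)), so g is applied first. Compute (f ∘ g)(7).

3

g(7) = 5, then f(5) = 3; composing gives (f ∘ g)(7) = 3.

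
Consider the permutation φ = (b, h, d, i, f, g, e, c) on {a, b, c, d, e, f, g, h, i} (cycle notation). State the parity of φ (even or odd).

The cycle lengths are 8, 1.
A cycle is odd iff its length is even; φ has 1 even-length cycle, so sgn(φ) = (−1)^1 and φ is odd.

odd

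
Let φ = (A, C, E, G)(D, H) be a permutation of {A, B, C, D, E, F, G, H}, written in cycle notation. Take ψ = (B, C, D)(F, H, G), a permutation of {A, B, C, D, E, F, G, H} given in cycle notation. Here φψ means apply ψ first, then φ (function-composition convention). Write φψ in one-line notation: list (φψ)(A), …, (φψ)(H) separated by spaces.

C E H B G D F A

For each element, apply ψ then φ: A → A → C; B → C → E; C → D → H; D → B → B; E → E → G; F → H → D; G → F → F; H → G → A.
So φψ in one-line form is C E H B G D F A.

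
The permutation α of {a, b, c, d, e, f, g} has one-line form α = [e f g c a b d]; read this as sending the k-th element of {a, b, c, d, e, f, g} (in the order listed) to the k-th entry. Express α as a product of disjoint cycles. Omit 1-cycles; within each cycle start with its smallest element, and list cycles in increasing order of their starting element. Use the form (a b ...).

(a e)(b f)(c g d)

Start at a and follow images: a → e → a, giving the cycle (a e).
Continuing from each remaining unvisited element yields (a e)(b f)(c g d).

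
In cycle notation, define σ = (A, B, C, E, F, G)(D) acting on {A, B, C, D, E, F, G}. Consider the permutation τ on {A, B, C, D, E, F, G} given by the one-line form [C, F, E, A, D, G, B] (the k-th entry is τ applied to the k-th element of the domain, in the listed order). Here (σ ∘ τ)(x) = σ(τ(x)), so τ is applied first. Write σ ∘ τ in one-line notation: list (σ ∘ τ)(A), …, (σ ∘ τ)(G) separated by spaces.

E G F B D A C

Chase each element through τ then σ: A → C → E; B → F → G; C → E → F; D → A → B; E → D → D; F → G → A; G → B → C.
So σ ∘ τ in one-line form is E G F B D A C.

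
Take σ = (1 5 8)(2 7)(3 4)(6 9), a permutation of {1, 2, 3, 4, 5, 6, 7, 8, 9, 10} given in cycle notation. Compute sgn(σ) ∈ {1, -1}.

-1

The cycle lengths are 3, 2, 2, 2, 1.
A cycle is odd iff its length is even; σ has 3 even-length cycles, so sgn(σ) = (−1)^3 and σ is odd.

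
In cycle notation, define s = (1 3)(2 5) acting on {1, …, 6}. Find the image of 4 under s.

4 does not appear in any cycle of s, so it is a fixed point: s(4) = 4.

4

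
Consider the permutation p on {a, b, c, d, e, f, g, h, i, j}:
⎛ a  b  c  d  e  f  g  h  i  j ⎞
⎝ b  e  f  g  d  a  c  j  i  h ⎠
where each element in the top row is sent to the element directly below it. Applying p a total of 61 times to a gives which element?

Tracing a → b → … returns to a after 7 steps, so a lies in a 7-cycle (a, b, e, d, g, c, f).
Powers repeat with period 7 on this cycle, and 61 mod 7 = 5, so p^61(a) = p^5(a).
Stepping 5 places around the cycle: a → b → e → d → g → c.

c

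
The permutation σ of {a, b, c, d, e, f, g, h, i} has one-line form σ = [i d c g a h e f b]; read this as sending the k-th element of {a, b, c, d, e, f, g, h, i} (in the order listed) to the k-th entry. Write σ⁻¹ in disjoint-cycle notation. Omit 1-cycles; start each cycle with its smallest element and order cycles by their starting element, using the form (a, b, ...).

First write σ in disjoint cycles: (a, i, b, d, g, e)(f, h).
Reversing each cycle (and rotating so the smallest element leads) gives σ⁻¹ = (a, e, g, d, b, i)(f, h).

(a, e, g, d, b, i)(f, h)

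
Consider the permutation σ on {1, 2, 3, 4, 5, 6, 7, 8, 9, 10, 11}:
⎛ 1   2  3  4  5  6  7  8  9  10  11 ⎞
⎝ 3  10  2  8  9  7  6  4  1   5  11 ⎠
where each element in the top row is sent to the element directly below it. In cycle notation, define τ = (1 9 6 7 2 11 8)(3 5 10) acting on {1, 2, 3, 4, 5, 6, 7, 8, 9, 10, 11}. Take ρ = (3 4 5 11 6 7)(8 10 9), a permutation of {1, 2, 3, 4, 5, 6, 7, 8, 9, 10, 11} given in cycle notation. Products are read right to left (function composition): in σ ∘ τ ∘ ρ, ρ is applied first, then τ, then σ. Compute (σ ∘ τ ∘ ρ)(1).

(σ ∘ τ ∘ ρ)(1) = σ(τ(ρ(1))). ρ(1) = 1, then τ(1) = 9, then σ(9) = 1, so the result is 1.

1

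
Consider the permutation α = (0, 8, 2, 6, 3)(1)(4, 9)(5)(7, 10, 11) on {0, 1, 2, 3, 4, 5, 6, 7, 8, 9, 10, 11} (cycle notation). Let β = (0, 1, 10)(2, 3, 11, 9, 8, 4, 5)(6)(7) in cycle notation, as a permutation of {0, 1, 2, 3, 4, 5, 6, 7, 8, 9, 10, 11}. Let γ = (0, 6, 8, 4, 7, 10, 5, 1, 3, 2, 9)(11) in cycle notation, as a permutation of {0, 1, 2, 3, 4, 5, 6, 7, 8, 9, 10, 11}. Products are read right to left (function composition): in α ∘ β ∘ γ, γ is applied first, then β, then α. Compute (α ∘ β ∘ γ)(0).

Chase 0: γ(0) = 6; β(6) = 6; α(6) = 3. Hence (α ∘ β ∘ γ)(0) = 3.

3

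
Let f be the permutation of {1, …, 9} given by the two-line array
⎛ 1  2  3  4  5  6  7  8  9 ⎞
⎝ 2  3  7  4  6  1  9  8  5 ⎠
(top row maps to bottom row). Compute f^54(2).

6

Tracing 2 → 3 → … returns to 2 after 7 steps, so 2 lies in a 7-cycle (1, 2, 3, 7, 9, 5, 6).
Powers repeat with period 7 on this cycle, and 54 mod 7 = 5, so f^54(2) = f^5(2).
Stepping 5 places around the cycle: 2 → 3 → 7 → 9 → 5 → 6.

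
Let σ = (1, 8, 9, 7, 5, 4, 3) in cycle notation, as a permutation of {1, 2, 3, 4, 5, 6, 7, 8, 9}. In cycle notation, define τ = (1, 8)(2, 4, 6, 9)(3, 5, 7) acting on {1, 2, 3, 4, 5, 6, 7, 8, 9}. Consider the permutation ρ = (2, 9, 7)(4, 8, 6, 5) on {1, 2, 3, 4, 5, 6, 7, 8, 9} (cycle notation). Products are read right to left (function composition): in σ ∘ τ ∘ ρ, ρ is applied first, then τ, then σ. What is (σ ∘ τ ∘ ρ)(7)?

Apply the permutations in order: ρ(7) = 2, then τ(2) = 4, then σ(4) = 3. So (σ ∘ τ ∘ ρ)(7) = 3.

3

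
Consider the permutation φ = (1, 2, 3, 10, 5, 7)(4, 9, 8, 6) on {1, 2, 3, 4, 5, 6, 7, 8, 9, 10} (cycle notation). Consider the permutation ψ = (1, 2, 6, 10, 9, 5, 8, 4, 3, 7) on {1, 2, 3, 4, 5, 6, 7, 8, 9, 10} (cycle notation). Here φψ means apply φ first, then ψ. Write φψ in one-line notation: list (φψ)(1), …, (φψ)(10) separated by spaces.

For each element, apply φ then ψ: 1 → 2 → 6; 2 → 3 → 7; 3 → 10 → 9; 4 → 9 → 5; 5 → 7 → 1; 6 → 4 → 3; 7 → 1 → 2; 8 → 6 → 10; 9 → 8 → 4; 10 → 5 → 8.
Collecting the images, φψ = [6 7 9 5 1 3 2 10 4 8].

6 7 9 5 1 3 2 10 4 8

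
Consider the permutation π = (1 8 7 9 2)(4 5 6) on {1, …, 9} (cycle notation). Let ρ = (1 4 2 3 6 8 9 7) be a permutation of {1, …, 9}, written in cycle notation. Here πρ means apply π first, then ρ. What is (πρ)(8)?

1

First apply π: π(8) = 7, then ρ(7) = 1. Thus (πρ)(8) = 1.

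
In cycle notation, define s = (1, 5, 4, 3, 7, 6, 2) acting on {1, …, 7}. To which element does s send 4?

3

Within (1, 5, 4, 3, 7, 6, 2), 4 ↦ 3.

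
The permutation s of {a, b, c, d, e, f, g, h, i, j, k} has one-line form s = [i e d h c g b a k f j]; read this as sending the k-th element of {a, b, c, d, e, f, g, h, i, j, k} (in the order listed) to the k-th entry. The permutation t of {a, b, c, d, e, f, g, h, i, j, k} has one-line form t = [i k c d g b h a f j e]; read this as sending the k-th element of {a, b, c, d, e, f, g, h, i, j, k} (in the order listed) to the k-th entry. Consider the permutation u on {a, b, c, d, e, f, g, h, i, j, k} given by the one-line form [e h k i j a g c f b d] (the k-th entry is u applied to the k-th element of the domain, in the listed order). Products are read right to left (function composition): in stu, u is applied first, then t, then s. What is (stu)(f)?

(stu)(f) = s(t(u(f))). u(f) = a, then t(a) = i, then s(i) = k, so the result is k.

k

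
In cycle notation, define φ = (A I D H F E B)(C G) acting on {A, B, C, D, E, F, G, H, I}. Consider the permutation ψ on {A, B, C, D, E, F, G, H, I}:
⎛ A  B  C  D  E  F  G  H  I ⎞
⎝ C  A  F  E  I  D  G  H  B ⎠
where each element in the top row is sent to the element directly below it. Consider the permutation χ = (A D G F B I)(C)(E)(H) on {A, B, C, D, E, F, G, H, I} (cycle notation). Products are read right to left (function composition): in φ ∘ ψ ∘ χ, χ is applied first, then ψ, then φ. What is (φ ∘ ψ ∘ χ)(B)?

(φ ∘ ψ ∘ χ)(B) = φ(ψ(χ(B))). χ(B) = I, then ψ(I) = B, then φ(B) = A, so the result is A.

A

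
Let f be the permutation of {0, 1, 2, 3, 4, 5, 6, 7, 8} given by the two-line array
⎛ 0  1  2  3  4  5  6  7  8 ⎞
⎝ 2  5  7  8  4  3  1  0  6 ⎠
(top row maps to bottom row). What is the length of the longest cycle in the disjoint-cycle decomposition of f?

5

Decomposing into disjoint cycles gives (0 2 7)(1 5 3 8 6); the longest has length 5.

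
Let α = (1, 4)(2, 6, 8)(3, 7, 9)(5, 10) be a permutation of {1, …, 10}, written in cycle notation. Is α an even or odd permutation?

even

The cycle lengths are 3, 3, 2, 2.
A cycle of length ℓ contributes ℓ−1 transpositions, so α is a product of 2 + 2 + 1 + 1 = 6 transpositions — even.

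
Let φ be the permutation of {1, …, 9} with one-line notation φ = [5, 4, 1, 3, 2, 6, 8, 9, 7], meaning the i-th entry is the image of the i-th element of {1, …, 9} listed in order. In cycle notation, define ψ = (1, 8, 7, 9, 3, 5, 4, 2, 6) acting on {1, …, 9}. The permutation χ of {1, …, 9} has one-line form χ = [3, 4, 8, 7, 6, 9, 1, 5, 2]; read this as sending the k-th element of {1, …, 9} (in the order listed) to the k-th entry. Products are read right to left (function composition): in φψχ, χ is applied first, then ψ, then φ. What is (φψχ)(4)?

7

Chase 4: χ(4) = 7; ψ(7) = 9; φ(9) = 7. Hence (φψχ)(4) = 7.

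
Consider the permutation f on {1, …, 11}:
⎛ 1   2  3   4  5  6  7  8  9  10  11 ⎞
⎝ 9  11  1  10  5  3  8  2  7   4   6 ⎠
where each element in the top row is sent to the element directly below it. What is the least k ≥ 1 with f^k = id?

The disjoint-cycle form of f has cycle lengths 8, 2, 1.
Since disjoint cycles commute, ord(f) = lcm(8, 2) = 8.

8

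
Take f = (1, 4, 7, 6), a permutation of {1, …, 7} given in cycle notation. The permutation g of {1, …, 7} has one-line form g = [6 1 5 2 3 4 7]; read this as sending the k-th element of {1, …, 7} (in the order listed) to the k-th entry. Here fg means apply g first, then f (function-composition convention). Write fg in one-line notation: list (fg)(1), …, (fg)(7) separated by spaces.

(fg)(x) = f(g(x)). Computing each image: f(g(1)) = f(6) = 1, f(g(2)) = f(1) = 4, f(g(3)) = f(5) = 5, f(g(4)) = f(2) = 2, f(g(5)) = f(3) = 3, f(g(6)) = f(4) = 7, f(g(7)) = f(7) = 6.
Hence fg = [1 4 5 2 3 7 6].

1 4 5 2 3 7 6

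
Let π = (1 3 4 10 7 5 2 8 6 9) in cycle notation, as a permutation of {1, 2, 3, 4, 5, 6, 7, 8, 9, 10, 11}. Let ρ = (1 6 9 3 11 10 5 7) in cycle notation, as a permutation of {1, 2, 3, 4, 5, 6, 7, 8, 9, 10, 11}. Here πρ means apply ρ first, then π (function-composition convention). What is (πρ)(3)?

(πρ)(3) = π(ρ(3)). ρ(3) = 11, then π(11) = 11. So (πρ)(3) = 11.

11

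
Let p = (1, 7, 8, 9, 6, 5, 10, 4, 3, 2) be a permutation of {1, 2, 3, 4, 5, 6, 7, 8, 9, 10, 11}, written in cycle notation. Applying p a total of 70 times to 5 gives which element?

5 lies in the 10-cycle (1, 7, 8, 9, 6, 5, 10, 4, 3, 2).
On a 10-cycle, p^10 is the identity, so p^70 = p^0 there (70 ≡ 0 mod 10).
So p^70(5) = 5.

5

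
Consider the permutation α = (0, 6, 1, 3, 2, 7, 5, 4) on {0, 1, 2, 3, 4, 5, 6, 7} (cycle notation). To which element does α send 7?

5

In the cycle (0, 6, 1, 3, 2, 7, 5, 4), 7 is followed by 5, so α(7) = 5.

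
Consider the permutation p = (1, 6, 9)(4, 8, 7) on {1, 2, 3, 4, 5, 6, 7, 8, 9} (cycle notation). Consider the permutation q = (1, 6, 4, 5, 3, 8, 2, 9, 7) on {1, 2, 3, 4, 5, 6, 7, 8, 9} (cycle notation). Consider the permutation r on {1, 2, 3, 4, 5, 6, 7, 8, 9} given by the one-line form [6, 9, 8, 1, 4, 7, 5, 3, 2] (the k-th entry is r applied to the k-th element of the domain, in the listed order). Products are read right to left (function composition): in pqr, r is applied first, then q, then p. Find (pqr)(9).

Apply the permutations in order: r(9) = 2, then q(2) = 9, then p(9) = 1. So (pqr)(9) = 1.

1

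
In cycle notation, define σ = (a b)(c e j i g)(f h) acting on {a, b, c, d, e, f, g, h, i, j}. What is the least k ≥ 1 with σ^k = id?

10

The cycle type of σ is (5, 2, 2, 1).
Since disjoint cycles commute, ord(σ) = lcm(5, 2, 2) = 10.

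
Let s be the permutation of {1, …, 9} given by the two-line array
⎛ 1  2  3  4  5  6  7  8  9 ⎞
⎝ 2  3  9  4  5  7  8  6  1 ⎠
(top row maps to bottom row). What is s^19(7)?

8

Tracing 7 → 8 → … returns to 7 after 3 steps, so 7 lies in a 3-cycle (6, 7, 8).
Since the cycle has length 3, s^19 acts on it the same as s^1 (19 mod 3 = 1).
Advancing 1 step from 7: 7 → 8.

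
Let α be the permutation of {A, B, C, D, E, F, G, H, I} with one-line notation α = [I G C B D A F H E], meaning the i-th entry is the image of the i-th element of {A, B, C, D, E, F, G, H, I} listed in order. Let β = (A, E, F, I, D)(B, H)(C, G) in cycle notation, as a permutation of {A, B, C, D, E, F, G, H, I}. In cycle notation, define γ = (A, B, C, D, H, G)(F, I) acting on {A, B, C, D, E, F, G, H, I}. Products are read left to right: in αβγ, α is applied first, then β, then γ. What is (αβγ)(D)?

Apply the permutations in order: α(D) = B, then β(B) = H, then γ(H) = G. So (αβγ)(D) = G.

G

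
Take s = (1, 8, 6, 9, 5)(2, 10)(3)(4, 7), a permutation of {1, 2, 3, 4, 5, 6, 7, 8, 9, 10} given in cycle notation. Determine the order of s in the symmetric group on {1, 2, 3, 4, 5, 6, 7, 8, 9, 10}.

10

The cycle type of s is (5, 2, 2, 1).
Since disjoint cycles commute, ord(s) = lcm(5, 2, 2) = 10.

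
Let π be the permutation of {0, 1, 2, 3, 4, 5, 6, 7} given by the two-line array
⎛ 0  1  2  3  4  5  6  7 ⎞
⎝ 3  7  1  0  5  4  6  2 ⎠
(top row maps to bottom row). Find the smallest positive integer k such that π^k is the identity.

Writing π as disjoint cycles, the cycle lengths are 3, 2, 2, 1.
The order is lcm(3, 2, 2) = 6.

6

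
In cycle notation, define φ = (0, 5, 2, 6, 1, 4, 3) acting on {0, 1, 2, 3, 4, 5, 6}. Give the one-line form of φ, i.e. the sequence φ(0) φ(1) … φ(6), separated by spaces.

Reading each image from the cycles: 0↦5, 1↦4, 2↦6, 3↦0, 4↦3, 5↦2, 6↦1.
Listing these in domain order gives 5 4 6 0 3 2 1.

5 4 6 0 3 2 1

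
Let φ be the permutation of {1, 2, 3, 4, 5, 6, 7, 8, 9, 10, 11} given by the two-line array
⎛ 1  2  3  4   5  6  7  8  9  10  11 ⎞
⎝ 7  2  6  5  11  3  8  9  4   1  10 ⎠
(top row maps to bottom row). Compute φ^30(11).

Tracing 11 → 10 → … returns to 11 after 8 steps, so 11 lies in an 8-cycle (1 7 8 9 4 5 11 10).
Powers repeat with period 8 on this cycle, and 30 mod 8 = 6, so φ^30(11) = φ^6(11).
Stepping 6 places around the cycle: 11 → 10 → 1 → 7 → 8 → 9 → 4.

4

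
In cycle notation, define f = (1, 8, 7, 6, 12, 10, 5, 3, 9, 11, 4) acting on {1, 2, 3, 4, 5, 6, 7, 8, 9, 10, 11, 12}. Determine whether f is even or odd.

even

The cycle lengths are 11, 1.
A cycle of length ℓ contributes ℓ−1 transpositions, so f is a product of 10 transpositions — even.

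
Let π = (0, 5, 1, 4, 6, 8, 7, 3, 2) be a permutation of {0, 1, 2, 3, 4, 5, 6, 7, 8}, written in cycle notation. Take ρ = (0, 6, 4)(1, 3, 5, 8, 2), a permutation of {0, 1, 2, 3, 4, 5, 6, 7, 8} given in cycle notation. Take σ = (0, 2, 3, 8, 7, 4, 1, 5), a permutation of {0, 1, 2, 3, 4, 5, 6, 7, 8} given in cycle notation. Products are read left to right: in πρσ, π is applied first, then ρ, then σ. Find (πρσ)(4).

1

Chase 4: π(4) = 6; ρ(6) = 4; σ(4) = 1. Hence (πρσ)(4) = 1.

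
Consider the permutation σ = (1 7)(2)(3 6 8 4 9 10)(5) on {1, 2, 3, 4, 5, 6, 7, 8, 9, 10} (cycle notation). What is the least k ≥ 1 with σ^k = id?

6

The cycle type of σ is (6, 2, 1, 1).
The order of σ is the least common multiple of its cycle lengths: lcm(6, 2) = 6.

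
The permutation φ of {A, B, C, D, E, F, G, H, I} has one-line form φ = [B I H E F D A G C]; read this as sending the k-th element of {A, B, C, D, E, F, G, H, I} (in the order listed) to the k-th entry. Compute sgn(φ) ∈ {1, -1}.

In disjoint-cycle form the cycle lengths are 6, 3.
A cycle is odd iff its length is even; φ has 1 even-length cycle, so sgn(φ) = (−1)^1 and φ is odd.

-1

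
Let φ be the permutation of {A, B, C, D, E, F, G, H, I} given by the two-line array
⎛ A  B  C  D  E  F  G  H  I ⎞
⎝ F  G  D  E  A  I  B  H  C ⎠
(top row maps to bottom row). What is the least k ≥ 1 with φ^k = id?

6

Writing φ as disjoint cycles, the cycle lengths are 6, 2, 1.
The order of φ is the least common multiple of its cycle lengths: lcm(6, 2) = 6.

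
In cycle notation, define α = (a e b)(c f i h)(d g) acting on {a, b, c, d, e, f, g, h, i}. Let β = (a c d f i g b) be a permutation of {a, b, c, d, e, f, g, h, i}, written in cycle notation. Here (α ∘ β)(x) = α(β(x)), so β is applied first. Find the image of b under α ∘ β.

First apply β: β(b) = a, then α(a) = e. Thus (α ∘ β)(b) = e.

e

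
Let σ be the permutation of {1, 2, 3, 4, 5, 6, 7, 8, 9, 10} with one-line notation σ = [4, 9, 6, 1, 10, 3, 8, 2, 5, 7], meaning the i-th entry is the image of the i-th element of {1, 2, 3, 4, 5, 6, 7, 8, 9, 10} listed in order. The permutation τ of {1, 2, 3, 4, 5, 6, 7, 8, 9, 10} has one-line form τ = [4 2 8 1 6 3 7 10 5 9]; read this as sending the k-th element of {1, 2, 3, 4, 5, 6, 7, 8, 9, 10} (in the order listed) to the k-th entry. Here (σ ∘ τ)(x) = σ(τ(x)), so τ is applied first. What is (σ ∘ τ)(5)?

3

(σ ∘ τ)(5) = σ(τ(5)). τ(5) = 6, then σ(6) = 3. So (σ ∘ τ)(5) = 3.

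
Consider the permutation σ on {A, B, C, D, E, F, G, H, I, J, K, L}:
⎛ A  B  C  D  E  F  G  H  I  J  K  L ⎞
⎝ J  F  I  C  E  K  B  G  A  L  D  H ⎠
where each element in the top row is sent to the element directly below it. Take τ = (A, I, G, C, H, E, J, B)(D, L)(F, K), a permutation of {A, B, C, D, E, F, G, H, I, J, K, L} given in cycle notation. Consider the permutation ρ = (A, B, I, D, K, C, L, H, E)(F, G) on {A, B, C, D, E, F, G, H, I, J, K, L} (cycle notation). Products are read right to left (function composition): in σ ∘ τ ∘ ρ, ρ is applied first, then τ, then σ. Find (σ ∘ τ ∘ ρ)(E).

A

Chase E: ρ(E) = A; τ(A) = I; σ(I) = A. Hence (σ ∘ τ ∘ ρ)(E) = A.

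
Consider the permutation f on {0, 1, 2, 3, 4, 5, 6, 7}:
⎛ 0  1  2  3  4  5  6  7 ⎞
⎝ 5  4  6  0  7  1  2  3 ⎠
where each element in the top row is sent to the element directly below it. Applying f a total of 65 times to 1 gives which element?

Tracing 1 → 4 → … returns to 1 after 6 steps, so 1 lies in a 6-cycle (0 5 1 4 7 3).
On a 6-cycle, f^6 is the identity, so f^65 = f^5 there (65 ≡ 5 mod 6).
Stepping 5 places around the cycle: 1 → 4 → 7 → 3 → 0 → 5.

5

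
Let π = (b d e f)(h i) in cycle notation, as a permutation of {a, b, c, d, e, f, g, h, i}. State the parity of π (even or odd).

The cycle lengths are 4, 2, 1, 1, 1.
A cycle is odd iff its length is even; π has 2 even-length cycles, so sgn(π) = (−1)^2 and π is even.

even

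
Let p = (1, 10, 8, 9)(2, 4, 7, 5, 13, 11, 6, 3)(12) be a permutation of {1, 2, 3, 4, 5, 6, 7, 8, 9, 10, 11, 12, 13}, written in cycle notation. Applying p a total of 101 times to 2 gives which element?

11

2 lies in the 8-cycle (2, 4, 7, 5, 13, 11, 6, 3).
Powers repeat with period 8 on this cycle, and 101 mod 8 = 5, so p^101(2) = p^5(2).
Advancing 5 steps from 2: 2 → 4 → 7 → 5 → 13 → 11.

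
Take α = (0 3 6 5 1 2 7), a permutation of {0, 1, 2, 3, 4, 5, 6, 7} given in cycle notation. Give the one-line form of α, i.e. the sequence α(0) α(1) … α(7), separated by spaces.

Each element maps to the next entry in its cycle (wrapping to the front): 0→3, 1→2, 2→7, 3→6, 4→4, 5→1, 6→5, 7→0.
Listing these in domain order gives 3 2 7 6 4 1 5 0.

3 2 7 6 4 1 5 0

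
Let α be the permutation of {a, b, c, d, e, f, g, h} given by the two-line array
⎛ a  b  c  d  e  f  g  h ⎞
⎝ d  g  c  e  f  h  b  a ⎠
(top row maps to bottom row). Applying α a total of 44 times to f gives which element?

e

Tracing f → h → … returns to f after 5 steps, so f lies in a 5-cycle (a d e f h).
Powers repeat with period 5 on this cycle, and 44 mod 5 = 4, so α^44(f) = α^4(f).
Advancing 4 steps from f: f → h → a → d → e.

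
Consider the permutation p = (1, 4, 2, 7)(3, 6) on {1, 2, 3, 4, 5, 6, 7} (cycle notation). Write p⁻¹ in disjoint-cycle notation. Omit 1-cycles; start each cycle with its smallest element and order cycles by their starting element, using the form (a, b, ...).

Inverting a permutation written in cycle notation just reverses the order within every cycle.
Reversing each cycle of p and rotating so the smallest element leads gives (1, 7, 2, 4)(3, 6).

(1, 7, 2, 4)(3, 6)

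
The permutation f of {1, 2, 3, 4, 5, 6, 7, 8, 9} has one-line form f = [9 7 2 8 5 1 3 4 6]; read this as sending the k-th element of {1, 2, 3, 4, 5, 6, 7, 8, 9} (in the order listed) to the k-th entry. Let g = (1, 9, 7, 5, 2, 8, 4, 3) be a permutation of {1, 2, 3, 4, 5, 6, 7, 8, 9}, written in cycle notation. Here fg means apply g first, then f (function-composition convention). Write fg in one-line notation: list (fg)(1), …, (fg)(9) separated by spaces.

For each element, apply g then f: 1 → 9 → 6; 2 → 8 → 4; 3 → 1 → 9; 4 → 3 → 2; 5 → 2 → 7; 6 → 6 → 1; 7 → 5 → 5; 8 → 4 → 8; 9 → 7 → 3.
Collecting the images, fg = [6 4 9 2 7 1 5 8 3].

6 4 9 2 7 1 5 8 3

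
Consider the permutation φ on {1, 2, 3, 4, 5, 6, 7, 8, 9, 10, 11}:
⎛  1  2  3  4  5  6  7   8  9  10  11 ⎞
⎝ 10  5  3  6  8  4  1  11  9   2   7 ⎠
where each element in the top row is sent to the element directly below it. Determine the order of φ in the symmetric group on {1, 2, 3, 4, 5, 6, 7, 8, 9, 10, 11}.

The disjoint-cycle form of φ has cycle lengths 7, 2, 1, 1.
The order of φ is the least common multiple of its cycle lengths: lcm(7, 2) = 14.

14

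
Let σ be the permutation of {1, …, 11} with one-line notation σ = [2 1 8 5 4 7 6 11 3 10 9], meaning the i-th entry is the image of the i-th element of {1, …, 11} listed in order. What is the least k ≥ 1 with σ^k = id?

Writing σ as disjoint cycles, the cycle lengths are 4, 2, 2, 2, 1.
The order is lcm(4, 2, 2, 2) = 4.

4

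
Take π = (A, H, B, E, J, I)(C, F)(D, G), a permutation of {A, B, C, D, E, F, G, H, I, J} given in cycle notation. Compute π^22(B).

A

B lies in the 6-cycle (A, H, B, E, J, I).
On a 6-cycle, π^6 is the identity, so π^22 = π^4 there (22 ≡ 4 mod 6).
Stepping 4 places around the cycle: B → E → J → I → A.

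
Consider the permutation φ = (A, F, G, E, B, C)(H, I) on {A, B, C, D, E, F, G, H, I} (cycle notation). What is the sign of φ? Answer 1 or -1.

The cycle lengths are 6, 2, 1.
A cycle is odd iff its length is even; φ has 2 even-length cycles, so sgn(φ) = (−1)^2 and φ is even.

1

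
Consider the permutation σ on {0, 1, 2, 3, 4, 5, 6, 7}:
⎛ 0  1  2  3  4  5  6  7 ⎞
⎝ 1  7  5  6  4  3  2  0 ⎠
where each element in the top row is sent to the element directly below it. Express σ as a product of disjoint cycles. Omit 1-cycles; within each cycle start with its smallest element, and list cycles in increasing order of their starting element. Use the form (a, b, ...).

(0, 1, 7)(2, 5, 3, 6)

Iterating σ from 0 gives 0 → 1 → 7 → 0; that is the 3-cycle (0, 1, 7).
Repeating from the next unused element and collecting all non-trivial cycles gives (0, 1, 7)(2, 5, 3, 6).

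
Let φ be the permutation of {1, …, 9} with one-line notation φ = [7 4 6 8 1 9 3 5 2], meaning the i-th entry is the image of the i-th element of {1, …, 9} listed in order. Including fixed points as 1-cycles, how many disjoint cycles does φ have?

1

The cycle decomposition is (1, 7, 3, 6, 9, 2, 4, 8, 5), which has 1 cycle (counting 1-cycles).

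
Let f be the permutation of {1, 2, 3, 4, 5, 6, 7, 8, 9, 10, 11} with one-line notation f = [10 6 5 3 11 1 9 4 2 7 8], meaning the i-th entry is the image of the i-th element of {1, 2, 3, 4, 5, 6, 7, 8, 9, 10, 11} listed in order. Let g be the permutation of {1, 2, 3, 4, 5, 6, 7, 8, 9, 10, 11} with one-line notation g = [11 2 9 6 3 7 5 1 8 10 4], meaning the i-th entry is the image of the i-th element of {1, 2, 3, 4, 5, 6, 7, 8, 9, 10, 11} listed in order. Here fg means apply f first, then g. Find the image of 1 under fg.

First apply f: f(1) = 10, then g(10) = 10. Thus (fg)(1) = 10.

10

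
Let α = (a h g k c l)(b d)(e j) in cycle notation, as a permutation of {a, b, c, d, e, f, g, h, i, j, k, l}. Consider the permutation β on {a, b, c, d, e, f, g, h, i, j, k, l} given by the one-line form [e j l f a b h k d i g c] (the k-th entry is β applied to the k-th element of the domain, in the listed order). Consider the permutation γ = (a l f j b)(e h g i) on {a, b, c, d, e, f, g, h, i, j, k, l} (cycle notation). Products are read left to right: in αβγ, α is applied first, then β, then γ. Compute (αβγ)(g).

(αβγ)(g) = γ(β(α(g))). α(g) = k, then β(k) = g, then γ(g) = i, so the result is i.

i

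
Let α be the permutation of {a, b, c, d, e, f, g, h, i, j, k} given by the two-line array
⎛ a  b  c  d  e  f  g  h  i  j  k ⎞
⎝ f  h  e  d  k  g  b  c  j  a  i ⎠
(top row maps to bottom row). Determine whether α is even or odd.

In disjoint-cycle form the cycle lengths are 10, 1.
A cycle is odd iff its length is even; α has 1 even-length cycle, so sgn(α) = (−1)^1 and α is odd.

odd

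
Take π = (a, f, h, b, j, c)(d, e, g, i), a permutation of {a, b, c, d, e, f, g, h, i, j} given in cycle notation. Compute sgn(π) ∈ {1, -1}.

The cycle lengths are 6, 4.
A cycle of length ℓ contributes ℓ−1 transpositions, so π is a product of 5 + 3 = 8 transpositions — even.

1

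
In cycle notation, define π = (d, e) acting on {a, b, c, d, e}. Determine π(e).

d

Within (d, e), e ↦ d.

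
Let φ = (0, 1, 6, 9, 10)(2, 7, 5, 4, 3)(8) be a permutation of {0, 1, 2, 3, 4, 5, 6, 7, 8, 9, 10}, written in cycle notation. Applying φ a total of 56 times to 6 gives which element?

9

6 lies in the 5-cycle (0, 1, 6, 9, 10).
On a 5-cycle, φ^5 is the identity, so φ^56 = φ^1 there (56 ≡ 1 mod 5).
Advancing 1 step from 6: 6 → 9.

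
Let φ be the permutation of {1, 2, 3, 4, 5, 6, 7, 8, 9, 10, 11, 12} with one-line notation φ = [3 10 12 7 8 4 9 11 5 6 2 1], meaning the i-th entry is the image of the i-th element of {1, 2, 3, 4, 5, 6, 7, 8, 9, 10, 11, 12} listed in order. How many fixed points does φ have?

0

No element satisfies φ(x) = x, so there are 0 fixed points.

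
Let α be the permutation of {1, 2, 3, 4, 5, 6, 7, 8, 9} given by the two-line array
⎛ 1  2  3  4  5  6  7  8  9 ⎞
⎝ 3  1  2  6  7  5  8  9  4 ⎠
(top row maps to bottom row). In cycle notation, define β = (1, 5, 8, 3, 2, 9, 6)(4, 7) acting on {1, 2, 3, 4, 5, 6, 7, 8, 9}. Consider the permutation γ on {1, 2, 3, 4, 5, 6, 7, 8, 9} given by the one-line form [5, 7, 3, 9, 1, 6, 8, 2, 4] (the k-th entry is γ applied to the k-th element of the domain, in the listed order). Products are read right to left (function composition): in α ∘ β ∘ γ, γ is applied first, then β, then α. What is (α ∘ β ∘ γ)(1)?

Chase 1: γ(1) = 5; β(5) = 8; α(8) = 9. Hence (α ∘ β ∘ γ)(1) = 9.

9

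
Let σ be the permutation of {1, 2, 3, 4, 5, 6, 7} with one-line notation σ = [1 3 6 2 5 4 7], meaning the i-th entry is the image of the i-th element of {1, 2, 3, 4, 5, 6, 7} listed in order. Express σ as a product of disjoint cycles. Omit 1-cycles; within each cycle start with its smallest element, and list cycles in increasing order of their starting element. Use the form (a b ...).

Iterating σ from 2 gives 2 → 3 → 6 → 4 → 2; that is the 4-cycle (2 3 6 4).
Repeating from the next unused element and collecting all non-trivial cycles gives (2 3 6 4).

(2 3 6 4)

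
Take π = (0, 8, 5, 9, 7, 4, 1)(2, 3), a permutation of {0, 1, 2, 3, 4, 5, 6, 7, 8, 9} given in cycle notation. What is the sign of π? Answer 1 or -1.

-1

The cycle lengths are 7, 2, 1.
A cycle of length ℓ contributes ℓ−1 transpositions, so π is a product of 6 + 1 = 7 transpositions — odd.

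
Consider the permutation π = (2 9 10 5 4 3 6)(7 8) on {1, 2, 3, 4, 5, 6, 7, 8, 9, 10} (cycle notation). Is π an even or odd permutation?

The cycle lengths are 7, 2, 1.
A cycle is odd iff its length is even; π has 1 even-length cycle, so sgn(π) = (−1)^1 and π is odd.

odd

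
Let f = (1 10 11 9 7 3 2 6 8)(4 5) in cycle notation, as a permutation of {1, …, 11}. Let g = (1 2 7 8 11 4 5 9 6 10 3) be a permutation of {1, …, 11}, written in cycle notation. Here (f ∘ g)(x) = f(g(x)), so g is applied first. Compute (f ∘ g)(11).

First apply g: g(11) = 4, then f(4) = 5. Thus (f ∘ g)(11) = 5.

5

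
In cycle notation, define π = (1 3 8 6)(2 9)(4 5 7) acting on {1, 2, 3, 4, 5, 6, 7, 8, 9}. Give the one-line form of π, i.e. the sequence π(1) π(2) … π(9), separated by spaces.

Reading each image from the cycles: 1→3, 2→9, 3→8, 4→5, 5→7, 6→1, 7→4, 8→6, 9→2.
So the one-line form is 3 9 8 5 7 1 4 6 2.

3 9 8 5 7 1 4 6 2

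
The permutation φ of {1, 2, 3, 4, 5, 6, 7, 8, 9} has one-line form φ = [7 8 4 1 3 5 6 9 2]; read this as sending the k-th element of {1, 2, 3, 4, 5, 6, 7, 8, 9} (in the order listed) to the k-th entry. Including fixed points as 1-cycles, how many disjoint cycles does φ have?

The cycle decomposition is (1 7 6 5 3 4)(2 8 9), which has 2 cycles (counting 1-cycles).

2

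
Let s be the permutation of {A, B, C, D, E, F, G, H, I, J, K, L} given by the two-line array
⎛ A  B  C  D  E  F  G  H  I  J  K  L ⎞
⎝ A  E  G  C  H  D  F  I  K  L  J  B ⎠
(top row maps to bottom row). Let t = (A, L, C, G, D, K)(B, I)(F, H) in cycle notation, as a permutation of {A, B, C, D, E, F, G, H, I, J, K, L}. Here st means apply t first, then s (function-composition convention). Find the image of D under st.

First apply t: t(D) = K, then s(K) = J. Thus (st)(D) = J.

J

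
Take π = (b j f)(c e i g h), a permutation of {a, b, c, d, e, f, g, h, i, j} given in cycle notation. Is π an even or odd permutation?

even

The cycle lengths are 5, 3, 1, 1.
A cycle of length ℓ contributes ℓ−1 transpositions, so π is a product of 4 + 2 = 6 transpositions — even.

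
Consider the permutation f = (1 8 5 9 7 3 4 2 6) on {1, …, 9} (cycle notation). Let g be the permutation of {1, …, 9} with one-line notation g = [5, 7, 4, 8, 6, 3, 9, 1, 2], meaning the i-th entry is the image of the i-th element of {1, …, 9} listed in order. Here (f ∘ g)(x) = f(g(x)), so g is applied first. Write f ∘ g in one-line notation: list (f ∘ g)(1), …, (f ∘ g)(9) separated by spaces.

9 3 2 5 1 4 7 8 6

(f ∘ g)(x) = f(g(x)). Computing each image: f(g(1)) = f(5) = 9, f(g(2)) = f(7) = 3, f(g(3)) = f(4) = 2, f(g(4)) = f(8) = 5, f(g(5)) = f(6) = 1, f(g(6)) = f(3) = 4, f(g(7)) = f(9) = 7, f(g(8)) = f(1) = 8, f(g(9)) = f(2) = 6.
Hence f ∘ g = [9 3 2 5 1 4 7 8 6].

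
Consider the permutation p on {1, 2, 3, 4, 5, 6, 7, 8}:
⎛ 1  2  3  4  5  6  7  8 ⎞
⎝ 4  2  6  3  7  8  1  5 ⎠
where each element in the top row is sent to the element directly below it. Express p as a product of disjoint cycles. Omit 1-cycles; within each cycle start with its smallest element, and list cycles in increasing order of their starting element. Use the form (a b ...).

(1 4 3 6 8 5 7)

Iterating p from 1 gives 1 → 4 → 3 → 6 → 8 → 5 → 7 → 1; that is the 7-cycle (1 4 3 6 8 5 7).
Repeating from the next unused element and collecting all non-trivial cycles gives (1 4 3 6 8 5 7).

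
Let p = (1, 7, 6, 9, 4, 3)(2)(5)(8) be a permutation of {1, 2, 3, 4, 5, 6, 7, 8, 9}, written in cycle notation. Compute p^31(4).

4 lies in the 6-cycle (1, 7, 6, 9, 4, 3).
Powers repeat with period 6 on this cycle, and 31 mod 6 = 1, so p^31(4) = p^1(4).
Stepping 1 place around the cycle: 4 → 3.

3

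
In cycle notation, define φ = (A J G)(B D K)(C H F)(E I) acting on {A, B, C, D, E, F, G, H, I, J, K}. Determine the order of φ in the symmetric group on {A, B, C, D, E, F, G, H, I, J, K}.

6

The cycle type of φ is (3, 3, 3, 2).
The order is lcm(3, 3, 3, 2) = 6.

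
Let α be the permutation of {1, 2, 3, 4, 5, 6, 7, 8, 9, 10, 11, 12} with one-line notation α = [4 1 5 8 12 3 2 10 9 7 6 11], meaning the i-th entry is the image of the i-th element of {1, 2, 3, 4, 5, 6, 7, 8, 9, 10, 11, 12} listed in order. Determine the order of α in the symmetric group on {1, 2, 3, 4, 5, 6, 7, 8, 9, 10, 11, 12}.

Writing α as disjoint cycles, the cycle lengths are 6, 5, 1.
The order of α is the least common multiple of its cycle lengths: lcm(6, 5) = 30.

30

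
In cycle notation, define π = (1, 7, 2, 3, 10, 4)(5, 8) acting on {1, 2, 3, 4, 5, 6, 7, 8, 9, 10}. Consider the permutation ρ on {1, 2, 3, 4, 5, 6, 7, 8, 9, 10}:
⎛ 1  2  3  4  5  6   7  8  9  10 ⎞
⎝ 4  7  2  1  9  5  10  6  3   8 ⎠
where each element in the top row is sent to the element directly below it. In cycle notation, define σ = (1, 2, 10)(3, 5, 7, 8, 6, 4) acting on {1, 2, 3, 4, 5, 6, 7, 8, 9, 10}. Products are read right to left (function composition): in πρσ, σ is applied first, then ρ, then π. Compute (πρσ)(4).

3

(πρσ)(4) = π(ρ(σ(4))). σ(4) = 3, then ρ(3) = 2, then π(2) = 3, so the result is 3.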